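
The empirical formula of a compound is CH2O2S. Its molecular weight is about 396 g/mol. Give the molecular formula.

C5H10O10S5

Empirical-formula mass = 78.10 g/mol
n = 396 / 78.10 = 5.07 ≈ 5
Molecular formula = (CH2O2S)5 = C5H10O10S5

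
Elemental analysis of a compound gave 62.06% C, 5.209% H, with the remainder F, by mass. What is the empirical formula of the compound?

Assume 100 g: 62.06 g C, 5.209 g H, 32.731 g F.
Moles — C: 62.06 / 12.01 = 5.167 mol; H: 5.209 / 1.008 = 5.168 mol; F: 32.731 / 19.00 = 1.723 mol
Ratios (÷ 1.723): C 3.000, H 3.000, F 1.000
→ C3H3F

C3H3F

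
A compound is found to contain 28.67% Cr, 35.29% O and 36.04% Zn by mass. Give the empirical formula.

CrO4Zn

Assume 100 g: 28.67 g Cr, 35.29 g O, 36.04 g Zn.
n(Cr) = 28.67/52.00 = 0.5513, n(O) = 35.29/16.00 = 2.206, n(Zn) = 36.04/65.38 = 0.5512
Divide by the smallest (0.5512 mol Zn): Cr 1.000, O 4.001, Zn 1.000
→ CrO4Zn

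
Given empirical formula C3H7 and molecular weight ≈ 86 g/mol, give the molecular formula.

C6H14

Empirical-formula mass = 43.09 g/mol
n = 86 / 43.09 = 2.00 ≈ 2
Molecular formula = (C3H7)2 = C6H14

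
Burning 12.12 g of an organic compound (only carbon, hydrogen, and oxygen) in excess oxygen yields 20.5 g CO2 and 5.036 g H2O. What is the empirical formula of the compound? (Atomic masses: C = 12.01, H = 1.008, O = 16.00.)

C5H6O4

mol C = 20.5 / 44.01 = 0.4658; mass C = 0.4658 × 12.01 = 5.594 g
mol H = 2 × (5.036 / 18.02) = 0.5589; mass H = 0.5589 × 1.008 = 0.5634 g
mass O = 12.12 − (6.158) = 5.962 g → mol O = 0.3726
Ratios (÷ 0.3726): C 1.250, H 1.500, O 1.000
Scaling by 4: C 5.00, H 6.00, O 4.00 → C5H6O4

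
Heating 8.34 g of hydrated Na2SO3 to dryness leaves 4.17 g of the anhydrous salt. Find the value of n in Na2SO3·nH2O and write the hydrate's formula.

Na2SO3·7H2O

Mass of water lost = 8.34 − 4.17 = 4.17 g → 4.17 / 18.02 = 0.2314 mol H2O
Molar mass of Na2SO3 = 126.05 g/mol → mol Na2SO3 = 4.17 / 126.05 = 0.03308
n = 0.2314 / 0.03308 = 7.00 ≈ 7 → Na2SO3·7H2O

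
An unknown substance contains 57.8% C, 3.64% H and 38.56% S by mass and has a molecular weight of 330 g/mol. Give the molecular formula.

C16H12S4

Assume 100 g: 57.8 g C, 3.64 g H, 38.56 g S.
Moles — C: 57.8 / 12.01 = 4.813 mol; H: 3.64 / 1.008 = 3.611 mol; S: 38.56 / 32.07 = 1.202 mol
Ratios (÷ 1.202): C 4.003, H 3.003, S 1.000
→ C4H3S
Empirical-formula mass = 83.13 g/mol
n = 330 / 83.13 = 3.97 ≈ 4
Molecular formula = (C4H3S)×4 = C16H12S4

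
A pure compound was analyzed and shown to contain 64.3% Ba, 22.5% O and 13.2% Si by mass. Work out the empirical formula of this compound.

Assume 100 g: 64.3 g Ba, 22.5 g O, 13.2 g Si.
n(Ba) = 64.3/137.33 = 0.4682, n(O) = 22.5/16.00 = 1.406, n(Si) = 13.2/28.09 = 0.4699
Smallest is Ba at 0.4682 mol; normalising gives Ba 1.000, O 3.003, Si 1.004
→ BaO3Si

BaO3Si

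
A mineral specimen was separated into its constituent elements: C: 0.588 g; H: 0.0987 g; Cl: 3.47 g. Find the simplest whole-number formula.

Moles — C: 0.588 / 12.01 = 0.04896 mol; H: 0.0987 / 1.008 = 0.09792 mol; Cl: 3.47 / 35.45 = 0.09788 mol
Ratios (÷ 0.04896): C 1.000, H 2.000, Cl 1.999
→ CH2Cl2

CH2Cl2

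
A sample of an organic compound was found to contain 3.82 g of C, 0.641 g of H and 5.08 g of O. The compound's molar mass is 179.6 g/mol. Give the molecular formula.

n(C) = 3.82/12.01 = 0.3181, n(H) = 0.641/1.008 = 0.6359, n(O) = 5.08/16.00 = 0.3175
Divide by the smallest (0.3175 mol O): C 1.002, H 2.003, O 1.000
≈ 1:2:1 → CH2O
Empirical-formula mass = 30.03 g/mol
n = 179.6 / 30.03 = 5.98 ≈ 6
Molecular formula = (CH2O)×6 = C6H12O6

C6H12O6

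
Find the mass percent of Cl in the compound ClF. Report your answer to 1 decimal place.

Molar mass = 1(35.45) + 1(19.00) = 54.450 g/mol
Mass of Cl per mole = 1 × 35.45 = 35.450 g
% Cl = 35.450 / 54.450 × 100 = 65.1%

65.1%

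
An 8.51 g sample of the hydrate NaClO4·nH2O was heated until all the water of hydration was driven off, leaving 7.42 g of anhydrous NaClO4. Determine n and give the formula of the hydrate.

NaClO4·H2O

Mass of water lost = 8.51 − 7.42 = 1.09 g → 1.09 / 18.02 = 0.06049 mol H2O
Molar mass of NaClO4 = 122.44 g/mol → mol NaClO4 = 7.42 / 122.44 = 0.0606
n = 0.06049 / 0.0606 = 1.00 ≈ 1 → NaClO4·H2O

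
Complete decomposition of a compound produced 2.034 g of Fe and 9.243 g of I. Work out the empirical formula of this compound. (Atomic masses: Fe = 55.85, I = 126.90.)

FeI2

Moles — Fe: 2.034 / 55.85 = 0.03642 mol; I: 9.243 / 126.90 = 0.07284 mol
Divide by the smallest (0.03642 mol Fe): Fe 1.000, I 2.000
Ratio ≈ 1:2, so the empirical formula is FeI2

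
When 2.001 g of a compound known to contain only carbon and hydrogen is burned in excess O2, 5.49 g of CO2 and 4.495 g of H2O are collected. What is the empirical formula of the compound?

CH4

mol C = 5.49 / 44.01 = 0.1247; mass C = 0.1247 × 12.01 = 1.498 g
mol H = 2 × (4.495 / 18.02) = 0.4989; mass H = 0.4989 × 1.008 = 0.5029 g
Divide by the smallest (0.1247 mol C): C 1.000, H 3.999
≈ 1:4 → CH4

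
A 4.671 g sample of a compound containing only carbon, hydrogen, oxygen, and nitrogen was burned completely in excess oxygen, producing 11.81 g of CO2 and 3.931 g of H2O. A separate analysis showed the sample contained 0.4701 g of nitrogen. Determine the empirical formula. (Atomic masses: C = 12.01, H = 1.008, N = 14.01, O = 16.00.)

mol C = 11.81 / 44.01 = 0.2683; mass C = 0.2683 × 12.01 = 3.223 g
mol H = 2 × (3.931 / 18.02) = 0.4363; mass H = 0.4363 × 1.008 = 0.4398 g
mol N = 0.4701 / 14.01 = 0.03355
mass O = 4.671 − (4.133) = 0.5383 g → mol O = 0.03364
Divide by the smallest (0.03355 mol N): C 7.997, H 13.002, N 1.000, O 1.003
→ C8H13NO

C8H13NO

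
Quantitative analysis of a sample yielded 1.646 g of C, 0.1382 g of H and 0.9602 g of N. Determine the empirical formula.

C: 1.646 g ÷ 12.01 g/mol = 0.1371 mol
H: 0.1382 g ÷ 1.008 g/mol = 0.1371 mol
N: 0.9602 g ÷ 14.01 g/mol = 0.06854 mol
Smallest is N at 0.06854 mol; normalising gives C 2.000, H 2.000, N 1.000
→ C2H2N

C2H2N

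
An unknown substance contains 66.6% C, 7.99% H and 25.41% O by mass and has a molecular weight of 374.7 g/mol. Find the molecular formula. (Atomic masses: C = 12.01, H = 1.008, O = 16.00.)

Assume 100 g: 66.6 g C, 7.99 g H, 25.41 g O.
n(C) = 66.6/12.01 = 5.545, n(H) = 7.99/1.008 = 7.927, n(O) = 25.41/16.00 = 1.588
Smallest is O at 1.588 mol; normalising gives C 3.492, H 4.991, O 1.000
Multiply by 2: C 6.98, H 9.98, O 2.00 → C7H10O2
Empirical-formula mass = 126.15 g/mol
n = 374.7 / 126.15 = 2.97 ≈ 3
Molecular formula = (C7H10O2)×3 = C21H30O6

C21H30O6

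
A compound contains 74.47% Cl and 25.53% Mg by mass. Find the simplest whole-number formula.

Cl2Mg

Assume 100 g: 74.47 g Cl, 25.53 g Mg.
Moles — Cl: 74.47 / 35.45 = 2.101 mol; Mg: 25.53 / 24.31 = 1.05 mol
Smallest is Mg at 1.05 mol; normalising gives Cl 2.000, Mg 1.000
Ratio ≈ 2:1, so the empirical formula is Cl2Mg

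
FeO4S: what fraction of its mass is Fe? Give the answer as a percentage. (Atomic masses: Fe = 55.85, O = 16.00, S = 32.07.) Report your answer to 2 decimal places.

36.76%

Molar mass = 1(55.85) + 4(16.00) + 1(32.07) = 151.920 g/mol
Mass of Fe per mole = 1 × 55.85 = 55.850 g
% Fe = 55.850 / 151.920 × 100 = 36.76%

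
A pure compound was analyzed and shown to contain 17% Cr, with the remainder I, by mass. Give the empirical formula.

Assume 100 g: 17 g Cr, 83 g I.
Cr: 17 g ÷ 52.00 g/mol = 0.3269 mol
I: 83 g ÷ 126.90 g/mol = 0.6541 mol
Divide by the smallest (0.3269 mol Cr): Cr 1.000, I 2.001
≈ 1:2 → CrI2

CrI2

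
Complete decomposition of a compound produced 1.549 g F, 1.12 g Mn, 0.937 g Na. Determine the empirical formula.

F4MnNa2

F: 1.549 g ÷ 19.00 g/mol = 0.08153 mol
Mn: 1.12 g ÷ 54.94 g/mol = 0.02039 mol
Na: 0.937 g ÷ 22.99 g/mol = 0.04076 mol
Divide by the smallest (0.02039 mol Mn): F 3.999, Mn 1.000, Na 1.999
Ratio ≈ 4:1:2, so the empirical formula is F4MnNa2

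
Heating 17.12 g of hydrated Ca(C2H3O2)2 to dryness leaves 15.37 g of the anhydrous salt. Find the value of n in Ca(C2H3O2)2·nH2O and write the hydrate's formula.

Ca(C2H3O2)2·H2O

Mass of water lost = 17.12 − 15.37 = 1.75 g → 1.75 / 18.02 = 0.09711 mol H2O
Molar mass of Ca(C2H3O2)2 = 158.17 g/mol → mol Ca(C2H3O2)2 = 15.37 / 158.17 = 0.09718
n = 0.09711 / 0.09718 = 1.00 ≈ 1 → Ca(C2H3O2)2·H2O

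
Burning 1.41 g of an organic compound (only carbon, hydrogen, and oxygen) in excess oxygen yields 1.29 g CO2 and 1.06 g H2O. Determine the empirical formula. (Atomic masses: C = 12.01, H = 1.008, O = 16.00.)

mol C = 1.29 / 44.01 = 0.02931; mass C = 0.02931 × 12.01 = 0.3520 g
mol H = 2 × (1.06 / 18.02) = 0.1176; mass H = 0.1176 × 1.008 = 0.1186 g
mass O = 1.41 − (0.4706) = 0.9394 g → mol O = 0.05871
Ratios (÷ 0.02931): C 1.000, H 4.014, O 2.003
Ratio ≈ 1:4:2, so the empirical formula is CH4O2

CH4O2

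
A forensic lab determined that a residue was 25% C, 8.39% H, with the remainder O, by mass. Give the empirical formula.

Assume 100 g: 25 g C, 8.39 g H, 66.61 g O.
n(C) = 25/12.01 = 2.082, n(H) = 8.39/1.008 = 8.323, n(O) = 66.61/16.00 = 4.163
Divide by the smallest (2.082 mol C): C 1.000, H 3.999, O 2.000
→ CH4O2

CH4O2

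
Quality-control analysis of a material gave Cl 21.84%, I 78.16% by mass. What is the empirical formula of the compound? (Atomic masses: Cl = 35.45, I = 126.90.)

ClI

Assume 100 g: 21.84 g Cl, 78.16 g I.
n(Cl) = 21.84/35.45 = 0.6161, n(I) = 78.16/126.90 = 0.6159
Ratios (÷ 0.6159): Cl 1.000, I 1.000
Ratio ≈ 1:1, so the empirical formula is ClI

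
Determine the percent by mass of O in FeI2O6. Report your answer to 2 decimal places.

Molar mass = 1(55.85) + 2(126.90) + 6(16.00) = 405.650 g/mol
Mass of O per mole = 6 × 16.00 = 96.000 g
% O = 96.000 / 405.650 × 100 = 23.67%

23.67%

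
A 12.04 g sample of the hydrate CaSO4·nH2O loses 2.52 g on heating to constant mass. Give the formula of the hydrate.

Mass of anhydrous CaSO4 = 12.04 − 2.52 = 9.52 g
mol H2O = 2.52 / 18.02 = 0.1398
Molar mass of CaSO4 = 136.15 g/mol → mol CaSO4 = 9.52 / 136.15 = 0.06992
n = 0.1398 / 0.06992 = 2.00 ≈ 2 → CaSO4·2H2O

CaSO4·2H2O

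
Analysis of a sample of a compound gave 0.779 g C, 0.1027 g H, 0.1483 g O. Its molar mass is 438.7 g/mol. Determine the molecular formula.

Moles — C: 0.779 / 12.01 = 0.06486 mol; H: 0.1027 / 1.008 = 0.1019 mol; O: 0.1483 / 16.00 = 0.009269 mol
Smallest is O at 0.009269 mol; normalising gives C 6.998, H 10.992, O 1.000
→ C7H11O
Empirical-formula mass = 111.16 g/mol
n = 438.7 / 111.16 = 3.95 ≈ 4
Molecular formula = (C7H11O)×4 = C28H44O4

C28H44O4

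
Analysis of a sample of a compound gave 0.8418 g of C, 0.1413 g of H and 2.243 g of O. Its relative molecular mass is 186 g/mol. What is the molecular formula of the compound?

C4H8O8

n(C) = 0.8418/12.01 = 0.07009, n(H) = 0.1413/1.008 = 0.1402, n(O) = 2.243/16.00 = 0.1402
Smallest is C at 0.07009 mol; normalising gives C 1.000, H 2.000, O 2.000
≈ 1:2:2 → CH2O2
Empirical-formula mass = 46.03 g/mol
n = 186 / 46.03 = 4.04 ≈ 4
Molecular formula = (CH2O2)×4 = C4H8O8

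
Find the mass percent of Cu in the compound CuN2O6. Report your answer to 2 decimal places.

33.88%

Molar mass = 1(63.55) + 2(14.01) + 6(16.00) = 187.570 g/mol
Mass of Cu per mole = 1 × 63.55 = 63.550 g
% Cu = 63.550 / 187.570 × 100 = 33.88%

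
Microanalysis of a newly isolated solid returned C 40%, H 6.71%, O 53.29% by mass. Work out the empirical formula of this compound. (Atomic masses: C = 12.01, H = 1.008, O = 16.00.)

Assume 100 g: 40 g C, 6.71 g H, 53.29 g O.
n(C) = 40/12.01 = 3.331, n(H) = 6.71/1.008 = 6.657, n(O) = 53.29/16.00 = 3.331
Smallest is C at 3.331 mol; normalising gives C 1.000, H 1.999, O 1.000
Ratio ≈ 1:2:1, so the empirical formula is CH2O

CH2O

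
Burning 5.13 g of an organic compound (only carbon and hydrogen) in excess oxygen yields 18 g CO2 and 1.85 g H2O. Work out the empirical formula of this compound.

mol C = 18 / 44.01 = 0.4090; mass C = 0.4090 × 12.01 = 4.912 g
mol H = 2 × (1.85 / 18.02) = 0.2053; mass H = 0.2053 × 1.008 = 0.2070 g
Ratios (÷ 0.2053): C 1.992, H 1.000
Ratio ≈ 2:1, so the empirical formula is C2H

C2H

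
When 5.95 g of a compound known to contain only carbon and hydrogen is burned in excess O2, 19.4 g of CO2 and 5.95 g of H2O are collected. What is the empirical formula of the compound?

mol C = 19.4 / 44.01 = 0.4408; mass C = 0.4408 × 12.01 = 5.294 g
mol H = 2 × (5.95 / 18.02) = 0.6604; mass H = 0.6604 × 1.008 = 0.6657 g
Ratios (÷ 0.4408): C 1.000, H 1.498
Multiply by 2: C 2.00, H 3.00 → C2H3

C2H3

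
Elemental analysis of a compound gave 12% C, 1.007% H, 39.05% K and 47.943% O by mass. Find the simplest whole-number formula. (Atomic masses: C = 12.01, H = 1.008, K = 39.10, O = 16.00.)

Assume 100 g: 12 g C, 1.007 g H, 39.05 g K, 47.943 g O.
Moles — C: 12 / 12.01 = 0.9992 mol; H: 1.007 / 1.008 = 0.999 mol; K: 39.05 / 39.10 = 0.9987 mol; O: 47.943 / 16.00 = 2.996 mol
Divide by the smallest (0.9987 mol K): C 1.000, H 1.000, K 1.000, O 3.000
≈ 1:1:1:3 → CHKO3

CHKO3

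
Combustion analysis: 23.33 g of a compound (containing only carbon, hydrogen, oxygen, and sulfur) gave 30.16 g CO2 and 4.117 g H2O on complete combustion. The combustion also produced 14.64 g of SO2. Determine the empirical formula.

mol C = 30.16 / 44.01 = 0.6853; mass C = 0.6853 × 12.01 = 8.230 g
mol H = 2 × (4.117 / 18.02) = 0.4569; mass H = 0.4569 × 1.008 = 0.4606 g
mol S = 14.64 / 64.07 = 0.2285; mass S = 7.328 g
mass O = 23.33 − (16.02) = 7.311 g → mol O = 0.4569
Smallest is S at 0.2285 mol; normalising gives C 2.999, H 2.000, O 2.000, S 1.000
≈ 3:2:2:1 → C3H2O2S

C3H2O2S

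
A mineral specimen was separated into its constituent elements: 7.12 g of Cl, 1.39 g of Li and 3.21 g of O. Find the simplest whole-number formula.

n(Cl) = 7.12/35.45 = 0.2008, n(Li) = 1.39/6.94 = 0.2003, n(O) = 3.21/16.00 = 0.2006
Smallest is Li at 0.2003 mol; normalising gives Cl 1.003, Li 1.000, O 1.002
≈ 1:1:1 → ClLiO

ClLiO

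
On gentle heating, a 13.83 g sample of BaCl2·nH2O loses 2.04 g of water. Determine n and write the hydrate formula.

Mass of anhydrous BaCl2 = 13.83 − 2.04 = 11.79 g
mol H2O = 2.04 / 18.02 = 0.1132
Molar mass of BaCl2 = 208.23 g/mol → mol BaCl2 = 11.79 / 208.23 = 0.05662
n = 0.1132 / 0.05662 = 2.00 ≈ 2 → BaCl2·2H2O

BaCl2·2H2O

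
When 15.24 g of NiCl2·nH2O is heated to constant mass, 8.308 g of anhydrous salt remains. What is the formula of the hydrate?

NiCl2·6H2O

Mass of water lost = 15.24 − 8.308 = 6.932 g → 6.932 / 18.02 = 0.3847 mol H2O
Molar mass of NiCl2 = 129.59 g/mol → mol NiCl2 = 8.308 / 129.59 = 0.06411
n = 0.3847 / 0.06411 = 6.00 ≈ 6 → NiCl2·6H2O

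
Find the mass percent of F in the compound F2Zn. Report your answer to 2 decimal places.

36.76%

Molar mass = 2(19.00) + 1(65.38) = 103.380 g/mol
Mass of F per mole = 2 × 19.00 = 38.000 g
% F = 38.000 / 103.380 × 100 = 36.76%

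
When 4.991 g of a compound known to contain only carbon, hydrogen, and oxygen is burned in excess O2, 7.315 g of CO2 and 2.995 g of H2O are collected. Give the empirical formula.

CH2O

mol C = 7.315 / 44.01 = 0.1662; mass C = 0.1662 × 12.01 = 1.996 g
mol H = 2 × (2.995 / 18.02) = 0.3324; mass H = 0.3324 × 1.008 = 0.3351 g
mass O = 4.991 − (2.331) = 2.660 g → mol O = 0.1662
Divide by the smallest (0.1662 mol C): C 1.000, H 2.000, O 1.000
≈ 1:2:1 → CH2O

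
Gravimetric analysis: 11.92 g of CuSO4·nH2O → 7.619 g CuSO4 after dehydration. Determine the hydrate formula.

Mass of water lost = 11.92 − 7.619 = 4.301 g → 4.301 / 18.02 = 0.2387 mol H2O
Molar mass of CuSO4 = 159.62 g/mol → mol CuSO4 = 7.619 / 159.62 = 0.04773
n = 0.2387 / 0.04773 = 5.00 ≈ 5 → CuSO4·5H2O

CuSO4·5H2O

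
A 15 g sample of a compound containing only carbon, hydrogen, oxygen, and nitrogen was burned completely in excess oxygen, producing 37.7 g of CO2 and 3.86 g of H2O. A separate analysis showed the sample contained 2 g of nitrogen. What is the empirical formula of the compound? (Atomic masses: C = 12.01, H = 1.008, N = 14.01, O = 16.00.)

mol C = 37.7 / 44.01 = 0.8566; mass C = 0.8566 × 12.01 = 10.29 g
mol H = 2 × (3.86 / 18.02) = 0.4284; mass H = 0.4284 × 1.008 = 0.4318 g
mol N = 2 / 14.01 = 0.1428
mass O = 15 − (12.72) = 2.280 g → mol O = 0.1425
Divide by the smallest (0.1425 mol O): C 6.011, H 3.006, N 1.002, O 1.000
Ratio ≈ 6:3:1:1, so the empirical formula is C6H3NO

C6H3NO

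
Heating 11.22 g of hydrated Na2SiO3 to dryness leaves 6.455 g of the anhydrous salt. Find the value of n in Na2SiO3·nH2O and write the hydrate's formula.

Na2SiO3·5H2O

Mass of water lost = 11.22 − 6.455 = 4.765 g → 4.765 / 18.02 = 0.2644 mol H2O
Molar mass of Na2SiO3 = 122.07 g/mol → mol Na2SiO3 = 6.455 / 122.07 = 0.05288
n = 0.2644 / 0.05288 = 5.00 ≈ 5 → Na2SiO3·5H2O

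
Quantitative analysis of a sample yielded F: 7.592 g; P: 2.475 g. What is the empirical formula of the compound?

F: 7.592 g ÷ 19.00 g/mol = 0.3996 mol
P: 2.475 g ÷ 30.97 g/mol = 0.07992 mol
Smallest is P at 0.07992 mol; normalising gives F 5.000, P 1.000
≈ 5:1 → F5P

F5P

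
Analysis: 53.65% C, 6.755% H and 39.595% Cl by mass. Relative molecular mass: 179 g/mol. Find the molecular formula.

Assume 100 g: 53.65 g C, 6.755 g H, 39.595 g Cl.
C: 53.65 g ÷ 12.01 g/mol = 4.467 mol
H: 6.755 g ÷ 1.008 g/mol = 6.701 mol
Cl: 39.595 g ÷ 35.45 g/mol = 1.117 mol
Divide by the smallest (1.117 mol Cl): C 3.999, H 6.000, Cl 1.000
Ratio ≈ 4:6:1, so the empirical formula is C4H6Cl
Empirical-formula mass = 89.54 g/mol
n = 179 / 89.54 = 2.00 ≈ 2
Molecular formula = (C4H6Cl)×2 = C8H12Cl2

C8H12Cl2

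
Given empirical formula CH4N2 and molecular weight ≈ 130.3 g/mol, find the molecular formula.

Empirical-formula mass = 44.06 g/mol
n = 130.3 / 44.06 = 2.96 ≈ 3
Molecular formula = (CH4N2)3 = C3H12N6

C3H12N6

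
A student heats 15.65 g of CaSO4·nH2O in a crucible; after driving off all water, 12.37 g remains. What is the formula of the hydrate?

CaSO4·2H2O

Mass of water lost = 15.65 − 12.37 = 3.28 g → 3.28 / 18.02 = 0.182 mol H2O
Molar mass of CaSO4 = 136.15 g/mol → mol CaSO4 = 12.37 / 136.15 = 0.09086
n = 0.182 / 0.09086 = 2.00 ≈ 2 → CaSO4·2H2O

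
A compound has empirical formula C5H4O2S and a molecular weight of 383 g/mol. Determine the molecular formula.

C15H12O6S3

Empirical-formula mass = 128.15 g/mol
n = 383 / 128.15 = 2.99 ≈ 3
Molecular formula = (C5H4O2S)3 = C15H12O6S3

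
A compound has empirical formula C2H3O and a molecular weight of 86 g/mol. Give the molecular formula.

Empirical-formula mass = 43.04 g/mol
n = 86 / 43.04 = 2.00 ≈ 2
Molecular formula = (C2H3O)2 = C4H6O2

C4H6O2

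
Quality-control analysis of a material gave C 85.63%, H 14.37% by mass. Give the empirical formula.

Assume 100 g: 85.63 g C, 14.37 g H.
C: 85.63 g ÷ 12.01 g/mol = 7.13 mol
H: 14.37 g ÷ 1.008 g/mol = 14.26 mol
Ratios (÷ 7.13): C 1.000, H 1.999
Ratio ≈ 1:2, so the empirical formula is CH2

CH2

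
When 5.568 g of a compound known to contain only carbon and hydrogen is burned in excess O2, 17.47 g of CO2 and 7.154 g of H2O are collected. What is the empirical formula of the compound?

CH2

mol C = 17.47 / 44.01 = 0.3970; mass C = 0.3970 × 12.01 = 4.767 g
mol H = 2 × (7.154 / 18.02) = 0.7940; mass H = 0.7940 × 1.008 = 0.8004 g
Ratios (÷ 0.397): C 1.000, H 2.000
≈ 1:2 → CH2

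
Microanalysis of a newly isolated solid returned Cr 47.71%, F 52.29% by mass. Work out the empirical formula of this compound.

CrF3

Assume 100 g: 47.71 g Cr, 52.29 g F.
Moles — Cr: 47.71 / 52.00 = 0.9175 mol; F: 52.29 / 19.00 = 2.752 mol
Divide by the smallest (0.9175 mol Cr): Cr 1.000, F 3.000
≈ 1:3 → CrF3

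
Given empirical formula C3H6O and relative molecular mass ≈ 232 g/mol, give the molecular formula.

Empirical-formula mass = 58.08 g/mol
n = 232 / 58.08 = 3.99 ≈ 4
Molecular formula = (C3H6O)4 = C12H24O4

C12H24O4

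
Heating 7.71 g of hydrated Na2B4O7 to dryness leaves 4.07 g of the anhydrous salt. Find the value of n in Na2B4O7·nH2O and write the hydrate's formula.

Na2B4O7·10H2O

Mass of water lost = 7.71 − 4.07 = 3.64 g → 3.64 / 18.02 = 0.202 mol H2O
Molar mass of Na2B4O7 = 201.22 g/mol → mol Na2B4O7 = 4.07 / 201.22 = 0.02023
n = 0.202 / 0.02023 = 9.99 ≈ 10 → Na2B4O7·10H2O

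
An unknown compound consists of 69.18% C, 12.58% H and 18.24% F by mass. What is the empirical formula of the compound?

Assume 100 g: 69.18 g C, 12.58 g H, 18.24 g F.
n(C) = 69.18/12.01 = 5.76, n(H) = 12.58/1.008 = 12.48, n(F) = 18.24/19.00 = 0.96
Smallest is F at 0.96 mol; normalising gives C 6.000, H 13.000, F 1.000
→ C6H13F

C6H13F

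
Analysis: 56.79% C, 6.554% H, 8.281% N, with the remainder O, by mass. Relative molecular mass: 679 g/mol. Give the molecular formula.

Assume 100 g: 56.79 g C, 6.554 g H, 8.281 g N, 28.375 g O.
C: 56.79 g ÷ 12.01 g/mol = 4.729 mol
H: 6.554 g ÷ 1.008 g/mol = 6.502 mol
N: 8.281 g ÷ 14.01 g/mol = 0.5911 mol
O: 28.375 g ÷ 16.00 g/mol = 1.773 mol
Ratios (÷ 0.5911): C 8.000, H 11.000, N 1.000, O 3.000
≈ 8:11:1:3 → C8H11NO3
Empirical-formula mass = 169.18 g/mol
n = 679 / 169.18 = 4.01 ≈ 4
Molecular formula = (C8H11NO3)×4 = C32H44N4O12

C32H44N4O12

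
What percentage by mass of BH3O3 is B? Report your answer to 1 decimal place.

17.5%

Molar mass = 1(10.81) + 3(1.008) + 3(16.00) = 61.834 g/mol
Mass of B per mole = 1 × 10.81 = 10.810 g
% B = 10.810 / 61.834 × 100 = 17.5%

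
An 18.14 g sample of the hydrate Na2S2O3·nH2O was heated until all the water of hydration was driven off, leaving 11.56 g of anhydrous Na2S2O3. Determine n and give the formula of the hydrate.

Na2S2O3·5H2O

Mass of water lost = 18.14 − 11.56 = 6.58 g → 6.58 / 18.02 = 0.3651 mol H2O
Molar mass of Na2S2O3 = 158.12 g/mol → mol Na2S2O3 = 11.56 / 158.12 = 0.07311
n = 0.3651 / 0.07311 = 4.99 ≈ 5 → Na2S2O3·5H2O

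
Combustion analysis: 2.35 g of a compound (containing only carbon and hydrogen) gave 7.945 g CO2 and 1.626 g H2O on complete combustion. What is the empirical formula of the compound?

mol C = 7.945 / 44.01 = 0.1805; mass C = 0.1805 × 12.01 = 2.168 g
mol H = 2 × (1.626 / 18.02) = 0.1805; mass H = 0.1805 × 1.008 = 0.1819 g
Smallest is H at 0.1805 mol; normalising gives C 1.000, H 1.000
≈ 1:1 → CH

CH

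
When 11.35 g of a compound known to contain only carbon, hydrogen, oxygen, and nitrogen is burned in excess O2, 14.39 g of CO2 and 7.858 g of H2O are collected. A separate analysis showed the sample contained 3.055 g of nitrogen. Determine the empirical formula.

C3H8N2O2

mol C = 14.39 / 44.01 = 0.3270; mass C = 0.3270 × 12.01 = 3.927 g
mol H = 2 × (7.858 / 18.02) = 0.8721; mass H = 0.8721 × 1.008 = 0.8791 g
mol N = 3.055 / 14.01 = 0.2181
mass O = 11.35 − (7.861) = 3.489 g → mol O = 0.2181
Ratios (÷ 0.2181): C 1.499, H 4.000, N 1.000, O 1.000
×2: C 3.00, H 8.00, N 2.00, O 2.00 → C3H8N2O2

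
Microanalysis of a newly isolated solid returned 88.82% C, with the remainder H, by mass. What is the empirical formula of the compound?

C2H3

Assume 100 g: 88.82 g C, 11.18 g H.
n(C) = 88.82/12.01 = 7.396, n(H) = 11.18/1.008 = 11.09
Divide by the smallest (7.396 mol C): C 1.000, H 1.500
×2: C 2.00, H 3.00 → C2H3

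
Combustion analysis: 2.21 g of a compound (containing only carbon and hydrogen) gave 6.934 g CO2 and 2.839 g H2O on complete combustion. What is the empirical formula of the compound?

CH2

mol C = 6.934 / 44.01 = 0.1576; mass C = 0.1576 × 12.01 = 1.892 g
mol H = 2 × (2.839 / 18.02) = 0.3151; mass H = 0.3151 × 1.008 = 0.3176 g
Divide by the smallest (0.1576 mol C): C 1.000, H 2.000
≈ 1:2 → CH2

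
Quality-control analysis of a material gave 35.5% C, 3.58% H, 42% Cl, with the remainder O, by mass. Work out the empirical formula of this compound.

Assume 100 g: 35.5 g C, 3.58 g H, 42 g Cl, 18.92 g O.
C: 35.5 g ÷ 12.01 g/mol = 2.956 mol
H: 3.58 g ÷ 1.008 g/mol = 3.552 mol
Cl: 42 g ÷ 35.45 g/mol = 1.185 mol
O: 18.92 g ÷ 16.00 g/mol = 1.183 mol
Ratios (÷ 1.183): C 2.500, H 3.003, Cl 1.002, O 1.000
Scaling by 2: C 5.00, H 6.01, Cl 2.00, O 2.00 → C5H6Cl2O2

C5H6Cl2O2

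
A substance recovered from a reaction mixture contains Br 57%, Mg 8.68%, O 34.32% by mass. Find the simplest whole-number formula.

Assume 100 g: 57 g Br, 8.68 g Mg, 34.32 g O.
n(Br) = 57/79.90 = 0.7134, n(Mg) = 8.68/24.31 = 0.3571, n(O) = 34.32/16.00 = 2.145
Ratios (÷ 0.3571): Br 1.998, Mg 1.000, O 6.007
Ratio ≈ 2:1:6, so the empirical formula is Br2MgO6

Br2MgO6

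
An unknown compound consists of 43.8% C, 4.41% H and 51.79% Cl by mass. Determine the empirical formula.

C5H6Cl2

Assume 100 g: 43.8 g C, 4.41 g H, 51.79 g Cl.
Moles — C: 43.8 / 12.01 = 3.647 mol; H: 4.41 / 1.008 = 4.375 mol; Cl: 51.79 / 35.45 = 1.461 mol
Smallest is Cl at 1.461 mol; normalising gives C 2.496, H 2.995, Cl 1.000
Scaling by 2: C 4.99, H 5.99, Cl 2.00 → C5H6Cl2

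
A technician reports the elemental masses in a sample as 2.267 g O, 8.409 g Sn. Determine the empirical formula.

O2Sn

n(O) = 2.267/16.00 = 0.1417, n(Sn) = 8.409/118.71 = 0.07084
Ratios (÷ 0.07084): O 2.000, Sn 1.000
→ O2Sn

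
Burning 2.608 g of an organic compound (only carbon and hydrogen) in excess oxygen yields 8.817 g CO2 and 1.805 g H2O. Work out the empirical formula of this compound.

CH

mol C = 8.817 / 44.01 = 0.2003; mass C = 0.2003 × 12.01 = 2.406 g
mol H = 2 × (1.805 / 18.02) = 0.2003; mass H = 0.2003 × 1.008 = 0.2019 g
Smallest is H at 0.2003 mol; normalising gives C 1.000, H 1.000
≈ 1:1 → CH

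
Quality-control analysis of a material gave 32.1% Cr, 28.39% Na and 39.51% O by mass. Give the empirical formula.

Assume 100 g: 32.1 g Cr, 28.39 g Na, 39.51 g O.
Moles — Cr: 32.1 / 52.00 = 0.6173 mol; Na: 28.39 / 22.99 = 1.235 mol; O: 39.51 / 16.00 = 2.469 mol
Divide by the smallest (0.6173 mol Cr): Cr 1.000, Na 2.000, O 4.000
→ CrNa2O4

CrNa2O4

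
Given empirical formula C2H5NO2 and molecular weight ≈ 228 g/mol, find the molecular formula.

Empirical-formula mass = 75.07 g/mol
n = 228 / 75.07 = 3.04 ≈ 3
Molecular formula = (C2H5NO2)3 = C6H15N3O6

C6H15N3O6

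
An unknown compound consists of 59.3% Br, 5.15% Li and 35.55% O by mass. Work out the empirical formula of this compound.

Assume 100 g: 59.3 g Br, 5.15 g Li, 35.55 g O.
n(Br) = 59.3/79.90 = 0.7422, n(Li) = 5.15/6.94 = 0.7421, n(O) = 35.55/16.00 = 2.222
Smallest is Li at 0.7421 mol; normalising gives Br 1.000, Li 1.000, O 2.994
→ BrLiO3

BrLiO3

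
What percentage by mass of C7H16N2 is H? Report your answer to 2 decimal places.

12.58%

Molar mass = 7(12.01) + 16(1.008) + 2(14.01) = 128.218 g/mol
Mass of H per mole = 16 × 1.008 = 16.128 g
% H = 16.128 / 128.218 × 100 = 12.58%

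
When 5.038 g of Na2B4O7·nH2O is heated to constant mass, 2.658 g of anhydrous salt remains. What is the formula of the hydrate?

Mass of water lost = 5.038 − 2.658 = 2.38 g → 2.38 / 18.02 = 0.1321 mol H2O
Molar mass of Na2B4O7 = 201.22 g/mol → mol Na2B4O7 = 2.658 / 201.22 = 0.01321
n = 0.1321 / 0.01321 = 10.00 ≈ 10 → Na2B4O7·10H2O

Na2B4O7·10H2O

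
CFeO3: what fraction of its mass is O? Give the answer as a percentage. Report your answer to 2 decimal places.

41.43%

Molar mass = 1(12.01) + 1(55.85) + 3(16.00) = 115.860 g/mol
Mass of O per mole = 3 × 16.00 = 48.000 g
% O = 48.000 / 115.860 × 100 = 41.43%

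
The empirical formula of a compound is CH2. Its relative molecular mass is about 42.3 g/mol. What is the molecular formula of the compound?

Empirical-formula mass = 14.03 g/mol
n = 42.3 / 14.03 = 3.02 ≈ 3
Molecular formula = (CH2)3 = C3H6

C3H6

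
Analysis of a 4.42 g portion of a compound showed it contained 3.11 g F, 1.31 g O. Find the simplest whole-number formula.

F2O

Moles — F: 3.11 / 19.00 = 0.1637 mol; O: 1.31 / 16.00 = 0.08188 mol
Ratios (÷ 0.08188): F 1.999, O 1.000
≈ 2:1 → F2O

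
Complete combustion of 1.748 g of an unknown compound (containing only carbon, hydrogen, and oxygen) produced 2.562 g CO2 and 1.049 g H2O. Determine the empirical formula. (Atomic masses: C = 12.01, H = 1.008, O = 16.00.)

mol C = 2.562 / 44.01 = 0.05821; mass C = 0.05821 × 12.01 = 0.6992 g
mol H = 2 × (1.049 / 18.02) = 0.1164; mass H = 0.1164 × 1.008 = 0.1174 g
mass O = 1.748 − (0.8165) = 0.9315 g → mol O = 0.05822
Divide by the smallest (0.05821 mol C): C 1.000, H 2.000, O 1.000
≈ 1:2:1 → CH2O

CH2O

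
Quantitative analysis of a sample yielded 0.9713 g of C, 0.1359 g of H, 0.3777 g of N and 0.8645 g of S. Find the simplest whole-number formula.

C3H5NS

C: 0.9713 g ÷ 12.01 g/mol = 0.08087 mol
H: 0.1359 g ÷ 1.008 g/mol = 0.1348 mol
N: 0.3777 g ÷ 14.01 g/mol = 0.02696 mol
S: 0.8645 g ÷ 32.07 g/mol = 0.02696 mol
Divide by the smallest (0.02696 mol S): C 3.000, H 5.001, N 1.000, S 1.000
≈ 3:5:1:1 → C3H5NS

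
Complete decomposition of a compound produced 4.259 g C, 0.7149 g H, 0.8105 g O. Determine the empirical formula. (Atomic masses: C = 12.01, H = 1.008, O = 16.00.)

C7H14O

n(C) = 4.259/12.01 = 0.3546, n(H) = 0.7149/1.008 = 0.7092, n(O) = 0.8105/16.00 = 0.05066
Divide by the smallest (0.05066 mol O): C 7.001, H 14.001, O 1.000
≈ 7:14:1 → C7H14O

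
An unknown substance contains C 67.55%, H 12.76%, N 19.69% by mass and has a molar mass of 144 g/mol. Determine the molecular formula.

Assume 100 g: 67.55 g C, 12.76 g H, 19.69 g N.
C: 67.55 g ÷ 12.01 g/mol = 5.624 mol
H: 12.76 g ÷ 1.008 g/mol = 12.66 mol
N: 19.69 g ÷ 14.01 g/mol = 1.405 mol
Ratios (÷ 1.405): C 4.002, H 9.007, N 1.000
→ C4H9N
Empirical-formula mass = 71.12 g/mol
n = 144 / 71.12 = 2.02 ≈ 2
Molecular formula = (C4H9N)×2 = C8H18N2

C8H18N2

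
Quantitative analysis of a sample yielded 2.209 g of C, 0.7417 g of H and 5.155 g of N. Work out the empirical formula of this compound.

CH4N2

Moles — C: 2.209 / 12.01 = 0.1839 mol; H: 0.7417 / 1.008 = 0.7358 mol; N: 5.155 / 14.01 = 0.368 mol
Ratios (÷ 0.1839): C 1.000, H 4.001, N 2.000
Ratio ≈ 1:4:2, so the empirical formula is CH4N2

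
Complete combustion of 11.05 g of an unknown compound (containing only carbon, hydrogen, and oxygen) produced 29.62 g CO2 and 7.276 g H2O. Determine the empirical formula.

mol C = 29.62 / 44.01 = 0.6730; mass C = 0.6730 × 12.01 = 8.083 g
mol H = 2 × (7.276 / 18.02) = 0.8075; mass H = 0.8075 × 1.008 = 0.8140 g
mass O = 11.05 − (8.897) = 2.153 g → mol O = 0.1346
Ratios (÷ 0.1346): C 5.002, H 6.002, O 1.000
Ratio ≈ 5:6:1, so the empirical formula is C5H6O

C5H6O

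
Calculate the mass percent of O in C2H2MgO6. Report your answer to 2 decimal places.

Molar mass = 2(12.01) + 2(1.008) + 1(24.31) + 6(16.00) = 146.346 g/mol
Mass of O per mole = 6 × 16.00 = 96.000 g
% O = 96.000 / 146.346 × 100 = 65.60%

65.60%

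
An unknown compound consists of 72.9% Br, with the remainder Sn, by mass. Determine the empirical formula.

Br4Sn

Assume 100 g: 72.9 g Br, 27.1 g Sn.
Moles — Br: 72.9 / 79.90 = 0.9124 mol; Sn: 27.1 / 118.71 = 0.2283 mol
Divide by the smallest (0.2283 mol Sn): Br 3.997, Sn 1.000
Ratio ≈ 4:1, so the empirical formula is Br4Sn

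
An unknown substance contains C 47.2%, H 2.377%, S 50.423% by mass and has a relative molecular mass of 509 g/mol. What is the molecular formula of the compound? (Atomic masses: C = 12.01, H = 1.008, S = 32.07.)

Assume 100 g: 47.2 g C, 2.377 g H, 50.423 g S.
C: 47.2 g ÷ 12.01 g/mol = 3.93 mol
H: 2.377 g ÷ 1.008 g/mol = 2.358 mol
S: 50.423 g ÷ 32.07 g/mol = 1.572 mol
Divide by the smallest (1.572 mol S): C 2.500, H 1.500, S 1.000
Multiply by 2: C 5.00, H 3.00, S 2.00 → C5H3S2
Empirical-formula mass = 127.21 g/mol
n = 509 / 127.21 = 4.00 ≈ 4
Molecular formula = (C5H3S2)×4 = C20H12S8

C20H12S8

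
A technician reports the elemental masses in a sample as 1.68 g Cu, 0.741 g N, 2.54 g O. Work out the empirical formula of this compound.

CuN2O6

Moles — Cu: 1.68 / 63.55 = 0.02644 mol; N: 0.741 / 14.01 = 0.05289 mol; O: 2.54 / 16.00 = 0.1588 mol
Divide by the smallest (0.02644 mol Cu): Cu 1.000, N 2.001, O 6.005
→ CuN2O6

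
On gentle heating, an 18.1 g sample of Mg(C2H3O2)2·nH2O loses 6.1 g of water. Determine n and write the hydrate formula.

Mg(C2H3O2)2·4H2O

Mass of anhydrous Mg(C2H3O2)2 = 18.1 − 6.1 = 12 g
mol H2O = 6.1 / 18.02 = 0.3385
Molar mass of Mg(C2H3O2)2 = 142.40 g/mol → mol Mg(C2H3O2)2 = 12 / 142.40 = 0.08427
n = 0.3385 / 0.08427 = 4.02 ≈ 4 → Mg(C2H3O2)2·4H2O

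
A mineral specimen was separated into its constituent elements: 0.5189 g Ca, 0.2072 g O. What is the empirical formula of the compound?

CaO

Moles — Ca: 0.5189 / 40.08 = 0.01295 mol; O: 0.2072 / 16.00 = 0.01295 mol
Ratios (÷ 0.01295): Ca 1.000, O 1.000
Ratio ≈ 1:1, so the empirical formula is CaO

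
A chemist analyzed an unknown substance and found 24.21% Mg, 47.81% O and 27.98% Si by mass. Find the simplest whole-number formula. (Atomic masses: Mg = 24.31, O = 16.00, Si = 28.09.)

Assume 100 g: 24.21 g Mg, 47.81 g O, 27.98 g Si.
Mg: 24.21 g ÷ 24.31 g/mol = 0.9959 mol
O: 47.81 g ÷ 16.00 g/mol = 2.988 mol
Si: 27.98 g ÷ 28.09 g/mol = 0.9961 mol
Divide by the smallest (0.9959 mol Mg): Mg 1.000, O 3.000, Si 1.000
≈ 1:3:1 → MgO3Si

MgO3Si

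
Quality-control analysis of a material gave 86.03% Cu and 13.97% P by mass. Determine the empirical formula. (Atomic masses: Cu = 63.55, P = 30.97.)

Cu3P

Assume 100 g: 86.03 g Cu, 13.97 g P.
n(Cu) = 86.03/63.55 = 1.354, n(P) = 13.97/30.97 = 0.4511
Smallest is P at 0.4511 mol; normalising gives Cu 3.001, P 1.000
→ Cu3P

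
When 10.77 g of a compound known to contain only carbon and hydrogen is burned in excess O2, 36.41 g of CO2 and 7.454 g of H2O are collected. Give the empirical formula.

mol C = 36.41 / 44.01 = 0.8273; mass C = 0.8273 × 12.01 = 9.936 g
mol H = 2 × (7.454 / 18.02) = 0.8273; mass H = 0.8273 × 1.008 = 0.8339 g
Divide by the smallest (0.8273 mol H): C 1.000, H 1.000
→ CH

CH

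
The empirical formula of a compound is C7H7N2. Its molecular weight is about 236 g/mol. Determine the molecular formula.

Empirical-formula mass = 119.15 g/mol
n = 236 / 119.15 = 1.98 ≈ 2
Molecular formula = (C7H7N2)2 = C14H14N4

C14H14N4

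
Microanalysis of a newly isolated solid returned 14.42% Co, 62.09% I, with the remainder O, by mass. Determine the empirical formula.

CoI2O6

Assume 100 g: 14.42 g Co, 62.09 g I, 23.49 g O.
Moles — Co: 14.42 / 58.93 = 0.2447 mol; I: 62.09 / 126.90 = 0.4893 mol; O: 23.49 / 16.00 = 1.468 mol
Smallest is Co at 0.2447 mol; normalising gives Co 1.000, I 2.000, O 6.000
→ CoI2O6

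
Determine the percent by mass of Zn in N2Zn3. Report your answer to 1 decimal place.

Molar mass = 2(14.01) + 3(65.38) = 224.160 g/mol
Mass of Zn per mole = 3 × 65.38 = 196.140 g
% Zn = 196.140 / 224.160 × 100 = 87.5%

87.5%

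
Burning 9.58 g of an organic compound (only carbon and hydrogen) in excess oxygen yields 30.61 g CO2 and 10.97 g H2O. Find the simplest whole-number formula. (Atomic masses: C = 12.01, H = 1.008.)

C4H7

mol C = 30.61 / 44.01 = 0.6955; mass C = 0.6955 × 12.01 = 8.353 g
mol H = 2 × (10.97 / 18.02) = 1.218; mass H = 1.218 × 1.008 = 1.227 g
Ratios (÷ 0.6955): C 1.000, H 1.751
Multiply by 4: C 4.00, H 7.00 → C4H7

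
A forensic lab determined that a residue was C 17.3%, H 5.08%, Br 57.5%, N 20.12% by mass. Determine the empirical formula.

C2H7BrN2

Assume 100 g: 17.3 g C, 5.08 g H, 57.5 g Br, 20.12 g N.
Moles — C: 17.3 / 12.01 = 1.44 mol; H: 5.08 / 1.008 = 5.04 mol; Br: 57.5 / 79.90 = 0.7196 mol; N: 20.12 / 14.01 = 1.436 mol
Ratios (÷ 0.7196): C 2.002, H 7.003, Br 1.000, N 1.996
≈ 2:7:1:2 → C2H7BrN2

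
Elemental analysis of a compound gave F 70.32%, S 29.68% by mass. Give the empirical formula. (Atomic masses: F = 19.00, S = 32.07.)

Assume 100 g: 70.32 g F, 29.68 g S.
n(F) = 70.32/19.00 = 3.701, n(S) = 29.68/32.07 = 0.9255
Ratios (÷ 0.9255): F 3.999, S 1.000
Ratio ≈ 4:1, so the empirical formula is F4S

F4S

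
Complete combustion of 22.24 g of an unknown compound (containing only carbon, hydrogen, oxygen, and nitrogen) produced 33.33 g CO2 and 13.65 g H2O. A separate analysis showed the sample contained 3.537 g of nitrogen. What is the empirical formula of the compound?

mol C = 33.33 / 44.01 = 0.7573; mass C = 0.7573 × 12.01 = 9.096 g
mol H = 2 × (13.65 / 18.02) = 1.515; mass H = 1.515 × 1.008 = 1.527 g
mol N = 3.537 / 14.01 = 0.2525
mass O = 22.24 − (14.16) = 8.080 g → mol O = 0.5050
Ratios (÷ 0.2525): C 3.000, H 6.001, N 1.000, O 2.000
Ratio ≈ 3:6:1:2, so the empirical formula is C3H6NO2

C3H6NO2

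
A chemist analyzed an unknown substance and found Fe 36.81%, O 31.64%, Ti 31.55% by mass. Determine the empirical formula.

FeO3Ti

Assume 100 g: 36.81 g Fe, 31.64 g O, 31.55 g Ti.
Moles — Fe: 36.81 / 55.85 = 0.6591 mol; O: 31.64 / 16.00 = 1.978 mol; Ti: 31.55 / 47.87 = 0.6591 mol
Ratios (÷ 0.6591): Fe 1.000, O 3.000, Ti 1.000
Ratio ≈ 1:3:1, so the empirical formula is FeO3Ti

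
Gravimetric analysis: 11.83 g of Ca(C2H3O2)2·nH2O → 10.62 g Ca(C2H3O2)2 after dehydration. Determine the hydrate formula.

Ca(C2H3O2)2·H2O

Mass of water lost = 11.83 − 10.62 = 1.21 g → 1.21 / 18.02 = 0.06715 mol H2O
Molar mass of Ca(C2H3O2)2 = 158.17 g/mol → mol Ca(C2H3O2)2 = 10.62 / 158.17 = 0.06714
n = 0.06715 / 0.06714 = 1.00 ≈ 1 → Ca(C2H3O2)2·H2O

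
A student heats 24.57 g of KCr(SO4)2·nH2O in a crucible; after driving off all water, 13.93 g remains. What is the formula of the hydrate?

KCr(SO4)2·12H2O

Mass of water lost = 24.57 − 13.93 = 10.64 g → 10.64 / 18.02 = 0.5905 mol H2O
Molar mass of KCr(SO4)2 = 283.24 g/mol → mol KCr(SO4)2 = 13.93 / 283.24 = 0.04918
n = 0.5905 / 0.04918 = 12.01 ≈ 12 → KCr(SO4)2·12H2O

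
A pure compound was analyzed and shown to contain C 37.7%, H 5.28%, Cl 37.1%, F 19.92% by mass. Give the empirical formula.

Assume 100 g: 37.7 g C, 5.28 g H, 37.1 g Cl, 19.92 g F.
n(C) = 37.7/12.01 = 3.139, n(H) = 5.28/1.008 = 5.238, n(Cl) = 37.1/35.45 = 1.047, n(F) = 19.92/19.00 = 1.048
Divide by the smallest (1.047 mol Cl): C 2.999, H 5.005, Cl 1.000, F 1.002
→ C3H5ClF

C3H5ClF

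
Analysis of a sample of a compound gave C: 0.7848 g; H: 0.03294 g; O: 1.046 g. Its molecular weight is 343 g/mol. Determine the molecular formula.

Moles — C: 0.7848 / 12.01 = 0.06535 mol; H: 0.03294 / 1.008 = 0.03268 mol; O: 1.046 / 16.00 = 0.06538 mol
Ratios (÷ 0.03268): C 2.000, H 1.000, O 2.001
≈ 2:1:2 → C2HO2
Empirical-formula mass = 57.03 g/mol
n = 343 / 57.03 = 6.01 ≈ 6
Molecular formula = (C2HO2)×6 = C12H6O12

C12H6O12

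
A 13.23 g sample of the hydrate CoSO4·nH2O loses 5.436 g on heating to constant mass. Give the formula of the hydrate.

Mass of anhydrous CoSO4 = 13.23 − 5.436 = 7.794 g
mol H2O = 5.436 / 18.02 = 0.3017
Molar mass of CoSO4 = 155.00 g/mol → mol CoSO4 = 7.794 / 155.00 = 0.05028
n = 0.3017 / 0.05028 = 6.00 ≈ 6 → CoSO4·6H2O

CoSO4·6H2O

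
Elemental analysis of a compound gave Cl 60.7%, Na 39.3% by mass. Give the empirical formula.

ClNa

Assume 100 g: 60.7 g Cl, 39.3 g Na.
Moles — Cl: 60.7 / 35.45 = 1.712 mol; Na: 39.3 / 22.99 = 1.709 mol
Ratios (÷ 1.709): Cl 1.002, Na 1.000
Ratio ≈ 1:1, so the empirical formula is ClNa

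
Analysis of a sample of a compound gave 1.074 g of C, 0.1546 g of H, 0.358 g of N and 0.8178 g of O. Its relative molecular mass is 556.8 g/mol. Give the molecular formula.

Moles — C: 1.074 / 12.01 = 0.08943 mol; H: 0.1546 / 1.008 = 0.1534 mol; N: 0.358 / 14.01 = 0.02555 mol; O: 0.8178 / 16.00 = 0.05111 mol
Smallest is N at 0.02555 mol; normalising gives C 3.500, H 6.002, N 1.000, O 2.000
Multiply by 2: C 7.00, H 12.00, N 2.00, O 4.00 → C7H12N2O4
Empirical-formula mass = 188.19 g/mol
n = 556.8 / 188.19 = 2.96 ≈ 3
Molecular formula = (C7H12N2O4)×3 = C21H36N6O12

C21H36N6O12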